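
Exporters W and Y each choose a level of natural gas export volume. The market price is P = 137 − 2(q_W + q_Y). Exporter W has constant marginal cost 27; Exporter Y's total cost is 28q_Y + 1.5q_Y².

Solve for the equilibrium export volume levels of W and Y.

Exporter W's profit: π = q_W(137 − 2(q_W + q_Y)) − 27q_W.
∂π/∂q_W = 110 − 4q_W − 2q_Y = 0, so q_W = 27.5 − 0.5q_Y.
For Y: ∂π/∂q_Y = 109 − 7q_Y − 2q_W = 0 ⇒ q_Y = 109/7 − (2/7)q_W.
Substituting the second reaction function into the first: q_W = 27.5 − 0.5(109/7 − (2/7)q_W), which gives (6/7)q_W = 138/7 ⇒ q_W = 23.
Then q_Y = 109/7 − (2/7)·23 = 9.

23, 9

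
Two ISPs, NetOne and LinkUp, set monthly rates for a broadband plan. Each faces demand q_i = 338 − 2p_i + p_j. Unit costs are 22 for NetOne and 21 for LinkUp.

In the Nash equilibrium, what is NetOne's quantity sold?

NetOne's profit: π = (p_{NetOne} − 22)(338 − 2p_{NetOne} + p_{LinkUp}).
∂π/∂p_{NetOne} = 382 − 4p_{NetOne} + p_{LinkUp} = 0 ⇒ p_{NetOne} = 95.5 + 0.25p_{LinkUp}.
Similarly p_{LinkUp} = 95 + 0.25p_{NetOne}.
Substituting the second reaction function into the first: p_{NetOne} = 95.5 + 0.25(95 + 0.25p_{NetOne}), which gives 0.9375p_{NetOne} = 119.25 ⇒ p_{NetOne} = 127.2.
Then p_{LinkUp} = 95 + 0.25·127.2 = 126.8.
q_{NetOne} = 338 − 2·127.2 + 126.8 = 210.4.

210.4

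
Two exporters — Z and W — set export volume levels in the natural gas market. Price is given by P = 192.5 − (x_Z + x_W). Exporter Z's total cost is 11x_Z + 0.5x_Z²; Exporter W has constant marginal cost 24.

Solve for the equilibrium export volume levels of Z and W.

38.9, 64.8

Exporter Z's profit: π = x_Z(192.5 − (x_Z + x_W)) − 11x_Z − 0.5x_Z².
∂π/∂x_Z = 181.5 − 3x_Z − x_W = 0, so x_Z = 60.5 − (1/3)x_W.
For W: ∂π/∂x_W = 168.5 − 2x_W − x_Z = 0 ⇒ x_W = 84.25 − 0.5x_Z.
Solving the two reaction functions simultaneously: (1 − (−1/3)(−0.5))x_Z = 60.5 − (1/3)·84.25, so (5/6)x_Z = 389/12 and x_Z = 38.9.
Then x_W = 84.25 − 0.5·38.9 = 64.8.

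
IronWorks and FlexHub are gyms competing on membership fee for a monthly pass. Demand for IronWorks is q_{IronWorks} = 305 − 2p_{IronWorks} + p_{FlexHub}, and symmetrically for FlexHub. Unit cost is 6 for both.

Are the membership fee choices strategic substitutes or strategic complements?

IronWorks's profit: π = (p_{IronWorks} − 6)(305 − 2p_{IronWorks} + p_{FlexHub}).
∂π/∂p_{IronWorks} = 317 − 4p_{IronWorks} + p_{FlexHub} = 0 ⇒ p_{IronWorks} = 79.25 + 0.25p_{FlexHub}.
The best-response slope dp_{IronWorks}/dp_{FlexHub} = 0.25 > 0: the reaction function is upward-sloping, so the choices are strategic complements.

strategic complements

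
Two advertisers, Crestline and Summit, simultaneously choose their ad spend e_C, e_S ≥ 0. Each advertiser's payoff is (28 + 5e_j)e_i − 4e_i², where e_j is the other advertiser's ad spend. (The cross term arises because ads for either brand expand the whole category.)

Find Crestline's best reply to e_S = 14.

Crestline's payoff is (28 + 5e_S)e_C − 4e_C².
∂π/∂e_C = 28 + 5e_S − 8e_C = 0, so e_C = 3.5 + 0.625e_S.
At e_S = 14: e_C = 3.5 + 0.625·14 = 12.25.

12.25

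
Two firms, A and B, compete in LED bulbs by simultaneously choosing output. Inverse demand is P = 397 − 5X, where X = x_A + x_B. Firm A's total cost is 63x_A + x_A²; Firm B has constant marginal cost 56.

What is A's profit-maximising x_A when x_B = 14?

Firm A's profit: π = x_A(397 − 5(x_A + x_B)) − 63x_A − x_A².
∂π/∂x_A = 334 − 12x_A − 5x_B = 0, so x_A = 167/6 − (5/12)x_B.
At x_B = 14: x_A = 167/6 − (5/12)·14 = 22.

22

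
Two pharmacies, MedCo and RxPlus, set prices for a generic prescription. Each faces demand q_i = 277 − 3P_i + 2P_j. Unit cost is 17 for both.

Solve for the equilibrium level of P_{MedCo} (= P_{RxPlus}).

MedCo's profit: π = (P_{MedCo} − 17)(277 − 3P_{MedCo} + 2P_{RxPlus}).
∂π/∂P_{MedCo} = 328 − 6P_{MedCo} + 2P_{RxPlus} = 0 ⇒ P_{MedCo} = 164/3 + (1/3)P_{RxPlus}.
Setting P_{MedCo} = P_{RxPlus} in the reaction function: P_{MedCo} = 164/3 + (1/3)P_{MedCo}, so P_{MedCo} = (164/3) / (2/3) = 82.

82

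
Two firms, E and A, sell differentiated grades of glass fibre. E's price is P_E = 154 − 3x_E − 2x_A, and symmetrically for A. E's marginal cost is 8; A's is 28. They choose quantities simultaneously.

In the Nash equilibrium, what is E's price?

66.5

Firm E's profit: π = x_E(154 − 3x_E − 2x_A) − 8x_E.
∂π/∂x_E = 146 − 6x_E − 2x_A = 0 ⇒ x_E = 73/3 − (1/3)x_A.
Similarly x_A = 21 − (1/3)x_E.
Plugging x_A into E's best response: x_E = 73/3 − (1/3)(21 − (1/3)x_E) ⇒ (8/9)x_E = 52/3, so x_E = 19.5.
Then x_A = 21 − (1/3)·19.5 = 14.5.
P_E = 154 − 3·19.5 − 2·14.5 = 66.5.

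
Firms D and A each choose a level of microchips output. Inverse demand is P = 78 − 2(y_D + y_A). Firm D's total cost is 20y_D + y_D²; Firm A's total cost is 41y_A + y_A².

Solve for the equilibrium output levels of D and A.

8.5625, 3.3125

Firm D's profit: π = y_D(78 − 2(y_D + y_A)) − 20y_D − y_D².
∂π/∂y_D = 58 − 6y_D − 2y_A = 0, so y_D = 29/3 − (1/3)y_A.
By the same steps for A: y_A = 37/6 − (1/3)y_D.
Solving the two reaction functions simultaneously: (1 − (−1/3)(−1/3))y_D = 29/3 − (1/3)·(37/6), so (8/9)y_D = 137/18 and y_D = 8.5625.
Then y_A = 37/6 − (1/3)·8.5625 = 3.3125.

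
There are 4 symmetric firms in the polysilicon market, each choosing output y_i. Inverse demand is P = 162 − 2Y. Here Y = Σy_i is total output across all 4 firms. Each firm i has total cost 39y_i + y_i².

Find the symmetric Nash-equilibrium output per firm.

10.25

A representative firm's profit is π_i = y_i(162 − 2Y) − 39y_i − y_i², with Y = y_i + Σ_{j≠i} y_j.
First-order condition: 123 − 6y_i − 2Σ_{j≠i} y_j = 0.
In a symmetric equilibrium every firm chooses the same y, so Σ_{j≠i} y_j = 3y. The condition becomes 123 − 12y = 0, giving y = 123/12 = 10.25.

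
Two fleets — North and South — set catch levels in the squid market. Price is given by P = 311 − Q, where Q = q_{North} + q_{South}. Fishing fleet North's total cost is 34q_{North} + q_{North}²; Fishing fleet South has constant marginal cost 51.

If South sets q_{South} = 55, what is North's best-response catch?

Fishing fleet North's profit: π = q_{North}(311 − (q_{North} + q_{South})) − 34q_{North} − q_{North}².
∂π/∂q_{North} = 277 − 4q_{North} − q_{South} = 0, so q_{North} = 69.25 − 0.25q_{South}.
At q_{South} = 55: q_{North} = 69.25 − 0.25·55 = 55.5.

55.5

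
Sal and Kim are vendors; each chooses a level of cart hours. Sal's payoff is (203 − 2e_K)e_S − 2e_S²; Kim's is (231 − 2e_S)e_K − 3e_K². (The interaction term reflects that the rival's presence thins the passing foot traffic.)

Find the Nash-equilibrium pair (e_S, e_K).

37.8, 25.9

Expanding Sal's payoff: 203e_S − 2e_Ke_S − 2e_S².
∂π/∂e_S = 203 − 2e_K − 4e_S = 0, so e_S = 50.75 − 0.5e_K.
Likewise for Kim: e_K = 38.5 − (1/3)e_S.
Plugging e_K into Sal's best response: e_S = 50.75 − 0.5(38.5 − (1/3)e_S) ⇒ (5/6)e_S = 31.5, so e_S = 37.8.
Then e_K = 38.5 − (1/3)·37.8 = 25.9.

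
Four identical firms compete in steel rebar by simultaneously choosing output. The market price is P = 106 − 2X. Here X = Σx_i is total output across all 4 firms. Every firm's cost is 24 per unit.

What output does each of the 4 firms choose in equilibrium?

8.2

A representative firm's profit is π_i = x_i(106 − 2X) − 24x_i, with X = x_i + Σ_{j≠i} x_j.
First-order condition: 82 − 4x_i − 2Σ_{j≠i} x_j = 0.
Imposing symmetry (x_j = x for all j) turns Σ_{j≠i} x_j into 3x, so 82 = 10x and x = 8.2.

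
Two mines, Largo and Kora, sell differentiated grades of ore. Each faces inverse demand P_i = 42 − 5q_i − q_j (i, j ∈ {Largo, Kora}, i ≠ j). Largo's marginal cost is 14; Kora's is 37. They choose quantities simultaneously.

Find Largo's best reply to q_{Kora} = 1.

2.7

Mine Largo's profit: π = q_{Largo}(42 − 5q_{Largo} − q_{Kora}) − 14q_{Largo}.
∂π/∂q_{Largo} = 28 − 10q_{Largo} − q_{Kora} = 0 ⇒ q_{Largo} = 2.8 − 0.1q_{Kora}.
At q_{Kora} = 1: q_{Largo} = 2.8 − 0.1·1 = 2.7.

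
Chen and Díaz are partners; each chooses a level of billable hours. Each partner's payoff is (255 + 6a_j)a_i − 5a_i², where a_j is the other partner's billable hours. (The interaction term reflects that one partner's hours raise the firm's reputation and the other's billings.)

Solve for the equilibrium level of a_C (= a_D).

Chen's payoff is (255 + 6a_D)a_C − 5a_C².
∂π/∂a_C = 255 + 6a_D − 10a_C = 0, so a_C = 25.5 + 0.6a_D.
Setting a_C = a_D in the reaction function: a_C = 25.5 + 0.6a_C, so a_C = 25.5 / 0.4 = 63.75.

63.75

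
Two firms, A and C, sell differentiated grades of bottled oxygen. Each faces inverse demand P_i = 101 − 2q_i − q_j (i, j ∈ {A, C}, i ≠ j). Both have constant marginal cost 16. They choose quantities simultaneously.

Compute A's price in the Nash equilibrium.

50

Firm A's profit: π = q_A(101 − 2q_A − q_C) − 16q_A.
∂π/∂q_A = 85 − 4q_A − q_C = 0 ⇒ q_A = 21.25 − 0.25q_C.
The game is symmetric, so in equilibrium q_C = q_A: the reaction function gives 1.25q_A = 21.25, hence q_A = 17.
P_A = 101 − 2·17 − 17 = 50.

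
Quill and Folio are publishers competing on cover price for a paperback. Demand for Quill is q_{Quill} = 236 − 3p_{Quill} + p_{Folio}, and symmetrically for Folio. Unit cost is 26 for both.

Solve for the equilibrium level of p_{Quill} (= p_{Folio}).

62.8

Quill's profit: π = (p_{Quill} − 26)(236 − 3p_{Quill} + p_{Folio}).
∂π/∂p_{Quill} = 314 − 6p_{Quill} + p_{Folio} = 0 ⇒ p_{Quill} = 157/3 + (1/6)p_{Folio}.
By symmetry p_{Folio} = p_{Quill}; substituting into the reaction function, (5/6)p_{Quill} = 157/3 and p_{Quill} = 62.8.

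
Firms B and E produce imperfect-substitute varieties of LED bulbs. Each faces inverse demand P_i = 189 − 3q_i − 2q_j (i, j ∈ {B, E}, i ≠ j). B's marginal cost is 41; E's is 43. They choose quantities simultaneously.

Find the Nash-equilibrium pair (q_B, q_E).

18.625, 18.125

Firm B's profit: π = q_B(189 − 3q_B − 2q_E) − 41q_B.
∂π/∂q_B = 148 − 6q_B − 2q_E = 0 ⇒ q_B = 74/3 − (1/3)q_E.
Similarly q_E = 73/3 − (1/3)q_B.
Substituting the second reaction function into the first: q_B = 74/3 − (1/3)(73/3 − (1/3)q_B), which gives (8/9)q_B = 149/9 ⇒ q_B = 18.625.
Then q_E = 73/3 − (1/3)·18.625 = 18.125.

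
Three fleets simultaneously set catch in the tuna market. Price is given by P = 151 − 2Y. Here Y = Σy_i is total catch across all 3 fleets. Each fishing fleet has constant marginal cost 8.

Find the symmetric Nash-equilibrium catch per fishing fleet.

A representative fishing fleet's profit is π_i = y_i(151 − 2Y) − 8y_i, with Y = y_i + Σ_{j≠i} y_j.
First-order condition: 143 − 4y_i − 2Σ_{j≠i} y_j = 0.
Imposing symmetry (y_j = y for all j) turns Σ_{j≠i} y_j into 2y, so 143 = 8y and y = 17.875.

17.875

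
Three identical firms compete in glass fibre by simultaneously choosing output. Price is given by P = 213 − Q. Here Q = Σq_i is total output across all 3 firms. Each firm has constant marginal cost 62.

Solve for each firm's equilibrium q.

A representative firm's profit is π_i = q_i(213 − Q) − 62q_i, with Q = q_i + Σ_{j≠i} q_j.
First-order condition: 151 − 2q_i − Σ_{j≠i} q_j = 0.
In a symmetric equilibrium every firm chooses the same q, so Σ_{j≠i} q_j = 2q. The condition becomes 151 − 4q = 0, giving q = 151/4 = 37.75.

37.75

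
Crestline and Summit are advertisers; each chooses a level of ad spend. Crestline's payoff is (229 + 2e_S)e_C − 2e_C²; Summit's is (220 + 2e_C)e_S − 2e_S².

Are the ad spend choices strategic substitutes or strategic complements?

Expanding Crestline's payoff: 229e_C + 2e_Se_C − 2e_C².
∂π/∂e_C = 229 + 2e_S − 4e_C = 0, so e_C = 57.25 + 0.5e_S.
The best-response slope de_C/de_S = 0.5 > 0: the reaction function is upward-sloping, so the choices are strategic complements.

strategic complements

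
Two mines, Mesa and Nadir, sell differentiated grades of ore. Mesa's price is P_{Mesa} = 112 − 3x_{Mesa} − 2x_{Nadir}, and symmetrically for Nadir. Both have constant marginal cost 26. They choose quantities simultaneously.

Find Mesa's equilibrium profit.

346.6875

Mine Mesa's profit: π = x_{Mesa}(112 − 3x_{Mesa} − 2x_{Nadir}) − 26x_{Mesa}.
∂π/∂x_{Mesa} = 86 − 6x_{Mesa} − 2x_{Nadir} = 0 ⇒ x_{Mesa} = 43/3 − (1/3)x_{Nadir}.
By symmetry x_{Nadir} = x_{Mesa}; substituting into the reaction function, (4/3)x_{Mesa} = 43/3 and x_{Mesa} = 10.75.
P_{Mesa} = 112 − 3·10.75 − 2·10.75 = 58.25.
Profit = (58.25 − 26)·10.75 = 346.6875.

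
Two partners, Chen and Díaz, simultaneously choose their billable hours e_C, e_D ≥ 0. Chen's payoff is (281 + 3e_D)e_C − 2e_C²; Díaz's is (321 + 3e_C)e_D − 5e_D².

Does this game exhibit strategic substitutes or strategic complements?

Expanding Chen's payoff: 281e_C + 3e_De_C − 2e_C².
∂π/∂e_C = 281 + 3e_D − 4e_C = 0, so e_C = 70.25 + 0.75e_D.
The best-response slope de_C/de_D = 0.75 > 0: the reaction function is upward-sloping, so the choices are strategic complements.

strategic complements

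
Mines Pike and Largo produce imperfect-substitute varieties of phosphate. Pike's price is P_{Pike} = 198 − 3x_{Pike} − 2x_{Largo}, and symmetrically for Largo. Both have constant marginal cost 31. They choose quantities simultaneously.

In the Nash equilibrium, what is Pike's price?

93.625

Mine Pike's profit: π = x_{Pike}(198 − 3x_{Pike} − 2x_{Largo}) − 31x_{Pike}.
∂π/∂x_{Pike} = 167 − 6x_{Pike} − 2x_{Largo} = 0 ⇒ x_{Pike} = 167/6 − (1/3)x_{Largo}.
The game is symmetric, so in equilibrium x_{Largo} = x_{Pike}: the reaction function gives (4/3)x_{Pike} = 167/6, hence x_{Pike} = 20.875.
P_{Pike} = 198 − 3·20.875 − 2·20.875 = 93.625.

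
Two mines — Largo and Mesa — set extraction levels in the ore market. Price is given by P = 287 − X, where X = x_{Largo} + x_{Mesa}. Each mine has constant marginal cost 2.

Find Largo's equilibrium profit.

9025

Mine Largo's profit: π = x_{Largo}(287 − (x_{Largo} + x_{Mesa})) − 2x_{Largo}.
∂π/∂x_{Largo} = 285 − 2x_{Largo} − x_{Mesa} = 0, so x_{Largo} = 142.5 − 0.5x_{Mesa}.
The game is symmetric, so in equilibrium x_{Mesa} = x_{Largo}: the reaction function gives 1.5x_{Largo} = 142.5, hence x_{Largo} = 95.
Price P = 287 − 190 = 97.
Largo's profit: (97 − 2)·95 = 9025.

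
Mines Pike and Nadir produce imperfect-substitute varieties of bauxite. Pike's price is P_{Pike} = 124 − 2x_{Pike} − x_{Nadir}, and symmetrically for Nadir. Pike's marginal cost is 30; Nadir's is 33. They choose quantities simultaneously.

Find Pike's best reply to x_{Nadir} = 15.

19.75

Mine Pike's profit: π = x_{Pike}(124 − 2x_{Pike} − x_{Nadir}) − 30x_{Pike}.
∂π/∂x_{Pike} = 94 − 4x_{Pike} − x_{Nadir} = 0 ⇒ x_{Pike} = 23.5 − 0.25x_{Nadir}.
At x_{Nadir} = 15: x_{Pike} = 23.5 − 0.25·15 = 19.75.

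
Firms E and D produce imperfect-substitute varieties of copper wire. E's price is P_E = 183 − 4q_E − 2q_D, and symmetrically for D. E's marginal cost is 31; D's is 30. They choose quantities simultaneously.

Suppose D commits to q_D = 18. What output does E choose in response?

14.5

Firm E's profit: π = q_E(183 − 4q_E − 2q_D) − 31q_E.
∂π/∂q_E = 152 − 8q_E − 2q_D = 0 ⇒ q_E = 19 − 0.25q_D.
At q_D = 18: q_E = 19 − 0.25·18 = 14.5.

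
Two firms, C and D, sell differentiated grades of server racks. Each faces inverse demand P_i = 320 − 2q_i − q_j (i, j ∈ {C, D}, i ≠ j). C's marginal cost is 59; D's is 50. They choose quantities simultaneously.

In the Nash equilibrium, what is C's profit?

Firm C's profit: π = q_C(320 − 2q_C − q_D) − 59q_C.
∂π/∂q_C = 261 − 4q_C − q_D = 0 ⇒ q_C = 65.25 − 0.25q_D.
Similarly q_D = 67.5 − 0.25q_C.
Plugging q_D into C's best response: q_C = 65.25 − 0.25(67.5 − 0.25q_C) ⇒ 0.9375q_C = 48.375, so q_C = 51.6.
Then q_D = 67.5 − 0.25·51.6 = 54.6.
P_C = 320 − 2·51.6 − 54.6 = 162.2.
Profit = (162.2 − 59)·51.6 = 5325.12.

5325.12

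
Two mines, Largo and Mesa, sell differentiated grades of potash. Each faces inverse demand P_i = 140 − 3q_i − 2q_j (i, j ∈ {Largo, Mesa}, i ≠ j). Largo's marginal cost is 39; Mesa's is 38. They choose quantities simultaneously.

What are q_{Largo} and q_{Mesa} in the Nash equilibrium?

Mine Largo's profit: π = q_{Largo}(140 − 3q_{Largo} − 2q_{Mesa}) − 39q_{Largo}.
∂π/∂q_{Largo} = 101 − 6q_{Largo} − 2q_{Mesa} = 0 ⇒ q_{Largo} = 101/6 − (1/3)q_{Mesa}.
Similarly q_{Mesa} = 17 − (1/3)q_{Largo}.
Solving the two reaction functions simultaneously: (1 − (−1/3)(−1/3))q_{Largo} = 101/6 − (1/3)·17, so (8/9)q_{Largo} = 67/6 and q_{Largo} = 12.5625.
Then q_{Mesa} = 17 − (1/3)·12.5625 = 12.8125.

12.5625, 12.8125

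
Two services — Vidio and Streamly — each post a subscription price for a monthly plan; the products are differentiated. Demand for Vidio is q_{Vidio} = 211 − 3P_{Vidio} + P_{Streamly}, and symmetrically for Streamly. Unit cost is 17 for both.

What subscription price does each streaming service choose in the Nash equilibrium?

52.4

Vidio's profit: π = (P_{Vidio} − 17)(211 − 3P_{Vidio} + P_{Streamly}).
∂π/∂P_{Vidio} = 262 − 6P_{Vidio} + P_{Streamly} = 0 ⇒ P_{Vidio} = 131/3 + (1/6)P_{Streamly}.
Setting P_{Vidio} = P_{Streamly} in the reaction function: P_{Vidio} = 131/3 + (1/6)P_{Vidio}, so P_{Vidio} = (131/3) / (5/6) = 52.4.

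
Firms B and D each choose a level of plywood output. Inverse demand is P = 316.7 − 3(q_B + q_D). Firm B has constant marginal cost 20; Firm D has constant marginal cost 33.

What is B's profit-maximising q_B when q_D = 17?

40.95

Firm B's profit: π = q_B(316.7 − 3(q_B + q_D)) − 20q_B.
∂π/∂q_B = 296.7 − 6q_B − 3q_D = 0, so q_B = 49.45 − 0.5q_D.
At q_D = 17: q_B = 49.45 − 0.5·17 = 40.95.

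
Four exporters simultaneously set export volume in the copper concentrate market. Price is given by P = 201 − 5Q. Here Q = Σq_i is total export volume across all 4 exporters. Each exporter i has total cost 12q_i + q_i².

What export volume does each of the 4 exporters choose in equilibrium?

A representative exporter's profit is π_i = q_i(201 − 5Q) − 12q_i − q_i², with Q = q_i + Σ_{j≠i} q_j.
First-order condition: 189 − 12q_i − 5Σ_{j≠i} q_j = 0.
With identical exporters, set every q_j = q: then 189 − 12q − 15q = 0, i.e. q = 189/27 = 7.

7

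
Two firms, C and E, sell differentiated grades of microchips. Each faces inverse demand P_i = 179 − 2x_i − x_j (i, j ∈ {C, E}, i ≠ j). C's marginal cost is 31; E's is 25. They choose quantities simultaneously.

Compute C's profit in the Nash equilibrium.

1705.28

Firm C's profit: π = x_C(179 − 2x_C − x_E) − 31x_C.
∂π/∂x_C = 148 − 4x_C − x_E = 0 ⇒ x_C = 37 − 0.25x_E.
Similarly x_E = 38.5 − 0.25x_C.
Solving the two reaction functions simultaneously: (1 − (−0.25)(−0.25))x_C = 37 − 0.25·38.5, so 0.9375x_C = 27.375 and x_C = 29.2.
Then x_E = 38.5 − 0.25·29.2 = 31.2.
P_C = 179 − 2·29.2 − 31.2 = 89.4.
Profit = (89.4 − 31)·29.2 = 1705.28.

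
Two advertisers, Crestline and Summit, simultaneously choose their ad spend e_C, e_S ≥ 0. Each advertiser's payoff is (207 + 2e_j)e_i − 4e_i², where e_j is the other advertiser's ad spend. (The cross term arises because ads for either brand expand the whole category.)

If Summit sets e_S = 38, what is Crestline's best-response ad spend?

35.375

Crestline's payoff is (207 + 2e_S)e_C − 4e_C².
∂π/∂e_C = 207 + 2e_S − 8e_C = 0, so e_C = 25.875 + 0.25e_S.
At e_S = 38: e_C = 25.875 + 0.25·38 = 35.375.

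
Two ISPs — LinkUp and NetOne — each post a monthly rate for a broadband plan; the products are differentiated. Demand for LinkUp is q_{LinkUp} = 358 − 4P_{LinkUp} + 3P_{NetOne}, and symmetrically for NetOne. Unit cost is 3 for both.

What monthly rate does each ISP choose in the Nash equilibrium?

LinkUp's profit: π = (P_{LinkUp} − 3)(358 − 4P_{LinkUp} + 3P_{NetOne}).
∂π/∂P_{LinkUp} = 370 − 8P_{LinkUp} + 3P_{NetOne} = 0 ⇒ P_{LinkUp} = 46.25 + 0.375P_{NetOne}.
Setting P_{LinkUp} = P_{NetOne} in the reaction function: P_{LinkUp} = 46.25 + 0.375P_{LinkUp}, so P_{LinkUp} = 46.25 / 0.625 = 74.

74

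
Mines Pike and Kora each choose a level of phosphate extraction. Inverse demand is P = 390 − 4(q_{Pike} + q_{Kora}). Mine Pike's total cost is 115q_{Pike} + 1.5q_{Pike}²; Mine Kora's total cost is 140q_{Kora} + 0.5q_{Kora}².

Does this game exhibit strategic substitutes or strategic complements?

Mine Pike's profit: π = q_{Pike}(390 − 4(q_{Pike} + q_{Kora})) − 115q_{Pike} − 1.5q_{Pike}².
∂π/∂q_{Pike} = 275 − 11q_{Pike} − 4q_{Kora} = 0, so q_{Pike} = 25 − (4/11)q_{Kora}.
The best-response slope dq_{Pike}/dq_{Kora} = −4/11 < 0: the reaction function is downward-sloping, so the choices are strategic substitutes.

strategic substitutes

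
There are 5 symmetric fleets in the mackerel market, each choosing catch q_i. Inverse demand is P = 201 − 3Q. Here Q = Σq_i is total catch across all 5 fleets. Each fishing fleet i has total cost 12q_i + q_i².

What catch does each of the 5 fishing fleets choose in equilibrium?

A representative fishing fleet's profit is π_i = q_i(201 − 3Q) − 12q_i − q_i², with Q = q_i + Σ_{j≠i} q_j.
First-order condition: 189 − 8q_i − 3Σ_{j≠i} q_j = 0.
In a symmetric equilibrium every fishing fleet chooses the same q, so Σ_{j≠i} q_j = 4q. The condition becomes 189 − 20q = 0, giving q = 189/20 = 9.45.

9.45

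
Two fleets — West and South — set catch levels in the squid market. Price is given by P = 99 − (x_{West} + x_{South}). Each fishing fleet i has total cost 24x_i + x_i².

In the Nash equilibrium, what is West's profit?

Fishing fleet West's profit: π = x_{West}(99 − (x_{West} + x_{South})) − 24x_{West} − x_{West}².
∂π/∂x_{West} = 75 − 4x_{West} − x_{South} = 0, so x_{West} = 18.75 − 0.25x_{South}.
The game is symmetric, so in equilibrium x_{South} = x_{West}: the reaction function gives 1.25x_{West} = 18.75, hence x_{West} = 15.
Price P = 99 − 30 = 69.
West's profit: (69 − 24)·15 − (15)² = 450.

450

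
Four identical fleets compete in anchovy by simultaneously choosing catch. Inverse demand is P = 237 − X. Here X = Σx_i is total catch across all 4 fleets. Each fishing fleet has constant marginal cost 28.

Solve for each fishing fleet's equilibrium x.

41.8

A representative fishing fleet's profit is π_i = x_i(237 − X) − 28x_i, with X = x_i + Σ_{j≠i} x_j.
First-order condition: 209 − 2x_i − Σ_{j≠i} x_j = 0.
Imposing symmetry (x_j = x for all j) turns Σ_{j≠i} x_j into 3x, so 209 = 5x and x = 41.8.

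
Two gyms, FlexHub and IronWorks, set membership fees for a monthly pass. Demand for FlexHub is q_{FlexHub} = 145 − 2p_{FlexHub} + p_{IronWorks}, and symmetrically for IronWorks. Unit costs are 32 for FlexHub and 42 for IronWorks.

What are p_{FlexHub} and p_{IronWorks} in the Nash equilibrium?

71, 75

FlexHub's profit: π = (p_{FlexHub} − 32)(145 − 2p_{FlexHub} + p_{IronWorks}).
∂π/∂p_{FlexHub} = 209 − 4p_{FlexHub} + p_{IronWorks} = 0 ⇒ p_{FlexHub} = 52.25 + 0.25p_{IronWorks}.
Similarly p_{IronWorks} = 57.25 + 0.25p_{FlexHub}.
Substituting the second reaction function into the first: p_{FlexHub} = 52.25 + 0.25(57.25 + 0.25p_{FlexHub}), which gives 0.9375p_{FlexHub} = 66.5625 ⇒ p_{FlexHub} = 71.
Then p_{IronWorks} = 57.25 + 0.25·71 = 75.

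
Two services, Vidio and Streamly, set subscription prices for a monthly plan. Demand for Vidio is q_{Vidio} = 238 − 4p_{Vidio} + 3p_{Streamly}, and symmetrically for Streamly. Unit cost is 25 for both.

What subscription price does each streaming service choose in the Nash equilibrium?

Vidio's profit: π = (p_{Vidio} − 25)(238 − 4p_{Vidio} + 3p_{Streamly}).
∂π/∂p_{Vidio} = 338 − 8p_{Vidio} + 3p_{Streamly} = 0 ⇒ p_{Vidio} = 42.25 + 0.375p_{Streamly}.
Setting p_{Vidio} = p_{Streamly} in the reaction function: p_{Vidio} = 42.25 + 0.375p_{Vidio}, so p_{Vidio} = 42.25 / 0.625 = 67.6.

67.6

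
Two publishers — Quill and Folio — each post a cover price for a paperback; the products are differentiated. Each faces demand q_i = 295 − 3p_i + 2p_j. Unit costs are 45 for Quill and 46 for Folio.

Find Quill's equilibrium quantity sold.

188.0625

Quill's profit: π = (p_{Quill} − 45)(295 − 3p_{Quill} + 2p_{Folio}).
∂π/∂p_{Quill} = 430 − 6p_{Quill} + 2p_{Folio} = 0 ⇒ p_{Quill} = 215/3 + (1/3)p_{Folio}.
Similarly p_{Folio} = 433/6 + (1/3)p_{Quill}.
Substituting the second reaction function into the first: p_{Quill} = 215/3 + (1/3)(433/6 + (1/3)p_{Quill}), which gives (8/9)p_{Quill} = 1723/18 ⇒ p_{Quill} = 107.6875.
Then p_{Folio} = 433/6 + (1/3)·107.6875 = 108.0625.
q_{Quill} = 295 − 3·107.6875 + 2·108.0625 = 188.0625.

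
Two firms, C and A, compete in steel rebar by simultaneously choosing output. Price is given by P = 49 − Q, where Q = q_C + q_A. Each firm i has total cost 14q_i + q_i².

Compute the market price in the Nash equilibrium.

Firm C's profit: π = q_C(49 − (q_C + q_A)) − 14q_C − q_C².
∂π/∂q_C = 35 − 4q_C − q_A = 0, so q_C = 8.75 − 0.25q_A.
The game is symmetric, so in equilibrium q_A = q_C: the reaction function gives 1.25q_C = 8.75, hence q_C = 7.
Equilibrium price: P = 49 − 14 = 35.

35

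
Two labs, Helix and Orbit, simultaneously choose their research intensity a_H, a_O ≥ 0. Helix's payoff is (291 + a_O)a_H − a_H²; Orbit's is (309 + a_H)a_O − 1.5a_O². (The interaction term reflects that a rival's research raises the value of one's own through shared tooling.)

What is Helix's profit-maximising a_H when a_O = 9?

Expanding Helix's payoff: 291a_H + a_Oa_H − a_H².
∂π/∂a_H = 291 + a_O − 2a_H = 0, so a_H = 145.5 + 0.5a_O.
At a_O = 9: a_H = 145.5 + 0.5·9 = 150.

150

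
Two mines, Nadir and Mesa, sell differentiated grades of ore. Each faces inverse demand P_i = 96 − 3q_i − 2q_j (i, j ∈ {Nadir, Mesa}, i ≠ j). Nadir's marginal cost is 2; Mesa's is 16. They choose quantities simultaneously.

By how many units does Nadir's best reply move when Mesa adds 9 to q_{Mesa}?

-3

Mine Nadir's profit: π = q_{Nadir}(96 − 3q_{Nadir} − 2q_{Mesa}) − 2q_{Nadir}.
∂π/∂q_{Nadir} = 94 − 6q_{Nadir} − 2q_{Mesa} = 0 ⇒ q_{Nadir} = 47/3 − (1/3)q_{Mesa}.
The reaction-function slope is −1/3, so a 9-unit rise in q_{Mesa} moves q_{Nadir} by −1/3 × 9 = −3. Nadir's best response falls — the actions are strategic substitutes.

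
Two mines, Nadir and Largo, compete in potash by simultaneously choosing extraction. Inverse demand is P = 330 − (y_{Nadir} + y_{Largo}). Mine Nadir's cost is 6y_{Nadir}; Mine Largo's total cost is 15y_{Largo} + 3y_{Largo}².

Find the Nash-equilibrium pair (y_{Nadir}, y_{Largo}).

Mine Nadir's profit: π = y_{Nadir}(330 − (y_{Nadir} + y_{Largo})) − 6y_{Nadir}.
∂π/∂y_{Nadir} = 324 − 2y_{Nadir} − y_{Largo} = 0, so y_{Nadir} = 162 − 0.5y_{Largo}.
For Largo: ∂π/∂y_{Largo} = 315 − 8y_{Largo} − y_{Nadir} = 0 ⇒ y_{Largo} = 39.375 − 0.125y_{Nadir}.
Solving the two reaction functions simultaneously: (1 − (−0.5)(−0.125))y_{Nadir} = 162 − 0.5·39.375, so 0.9375y_{Nadir} = 142.3125 and y_{Nadir} = 151.8.
Then y_{Largo} = 39.375 − 0.125·151.8 = 20.4.

151.8, 20.4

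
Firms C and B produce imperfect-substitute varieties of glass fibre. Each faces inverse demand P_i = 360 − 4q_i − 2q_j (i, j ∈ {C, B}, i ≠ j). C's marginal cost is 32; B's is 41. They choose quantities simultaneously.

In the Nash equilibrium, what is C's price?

Firm C's profit: π = q_C(360 − 4q_C − 2q_B) − 32q_C.
∂π/∂q_C = 328 − 8q_C − 2q_B = 0 ⇒ q_C = 41 − 0.25q_B.
Similarly q_B = 39.875 − 0.25q_C.
Solving the two reaction functions simultaneously: (1 − (−0.25)(−0.25))q_C = 41 − 0.25·39.875, so 0.9375q_C = 993/32 and q_C = 33.1.
Then q_B = 39.875 − 0.25·33.1 = 31.6.
P_C = 360 − 4·33.1 − 2·31.6 = 164.4.

164.4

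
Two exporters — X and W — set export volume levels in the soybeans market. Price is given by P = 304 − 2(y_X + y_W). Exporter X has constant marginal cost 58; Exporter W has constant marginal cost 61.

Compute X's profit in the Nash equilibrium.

Exporter X's profit: π = y_X(304 − 2(y_X + y_W)) − 58y_X.
∂π/∂y_X = 246 − 4y_X − 2y_W = 0, so y_X = 61.5 − 0.5y_W.
By the same steps for W: y_W = 60.75 − 0.5y_X.
Plugging y_W into X's best response: y_X = 61.5 − 0.5(60.75 − 0.5y_X) ⇒ 0.75y_X = 31.125, so y_X = 41.5.
Then y_W = 60.75 − 0.5·41.5 = 40.
Price P = 304 − 2·81.5 = 141.
X's profit: (141 − 58)·41.5 = 3444.5.

3444.5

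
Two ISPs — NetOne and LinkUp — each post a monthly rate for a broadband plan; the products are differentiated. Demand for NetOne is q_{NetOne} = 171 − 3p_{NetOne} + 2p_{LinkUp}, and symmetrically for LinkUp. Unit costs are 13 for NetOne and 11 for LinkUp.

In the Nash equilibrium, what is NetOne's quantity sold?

117.375

NetOne's profit: π = (p_{NetOne} − 13)(171 − 3p_{NetOne} + 2p_{LinkUp}).
∂π/∂p_{NetOne} = 210 − 6p_{NetOne} + 2p_{LinkUp} = 0 ⇒ p_{NetOne} = 35 + (1/3)p_{LinkUp}.
Similarly p_{LinkUp} = 34 + (1/3)p_{NetOne}.
Plugging p_{LinkUp} into NetOne's best response: p_{NetOne} = 35 + (1/3)(34 + (1/3)p_{NetOne}) ⇒ (8/9)p_{NetOne} = 139/3, so p_{NetOne} = 52.125.
Then p_{LinkUp} = 34 + (1/3)·52.125 = 51.375.
q_{NetOne} = 171 − 3·52.125 + 2·51.375 = 117.375.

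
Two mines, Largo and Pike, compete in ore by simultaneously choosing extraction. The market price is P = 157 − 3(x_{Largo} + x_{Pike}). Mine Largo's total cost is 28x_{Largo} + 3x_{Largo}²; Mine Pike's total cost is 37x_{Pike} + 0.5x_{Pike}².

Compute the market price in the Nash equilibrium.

Mine Largo's profit: π = x_{Largo}(157 − 3(x_{Largo} + x_{Pike})) − 28x_{Largo} − 3x_{Largo}².
∂π/∂x_{Largo} = 129 − 12x_{Largo} − 3x_{Pike} = 0, so x_{Largo} = 10.75 − 0.25x_{Pike}.
For Pike: ∂π/∂x_{Pike} = 120 − 7x_{Pike} − 3x_{Largo} = 0 ⇒ x_{Pike} = 120/7 − (3/7)x_{Largo}.
Substituting the second reaction function into the first: x_{Largo} = 10.75 − 0.25(120/7 − (3/7)x_{Largo}), which gives (25/28)x_{Largo} = 181/28 ⇒ x_{Largo} = 7.24.
Then x_{Pike} = 120/7 − (3/7)·7.24 = 14.04.
Equilibrium price: P = 157 − 3·21.28 = 93.16.

93.16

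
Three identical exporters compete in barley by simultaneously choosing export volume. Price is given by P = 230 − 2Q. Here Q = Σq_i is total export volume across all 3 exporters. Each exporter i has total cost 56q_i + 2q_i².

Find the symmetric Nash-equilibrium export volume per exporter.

14.5

A representative exporter's profit is π_i = q_i(230 − 2Q) − 56q_i − 2q_i², with Q = q_i + Σ_{j≠i} q_j.
First-order condition: 174 − 8q_i − 2Σ_{j≠i} q_j = 0.
With identical exporters, set every q_j = q: then 174 − 8q − 4q = 0, i.e. q = 174/12 = 14.5.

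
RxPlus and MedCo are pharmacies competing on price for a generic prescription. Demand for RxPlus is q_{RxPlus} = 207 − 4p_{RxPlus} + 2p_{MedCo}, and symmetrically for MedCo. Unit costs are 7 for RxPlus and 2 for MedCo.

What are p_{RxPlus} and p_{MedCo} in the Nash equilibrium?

RxPlus's profit: π = (p_{RxPlus} − 7)(207 − 4p_{RxPlus} + 2p_{MedCo}).
∂π/∂p_{RxPlus} = 235 − 8p_{RxPlus} + 2p_{MedCo} = 0 ⇒ p_{RxPlus} = 29.375 + 0.25p_{MedCo}.
Similarly p_{MedCo} = 26.875 + 0.25p_{RxPlus}.
Plugging p_{MedCo} into RxPlus's best response: p_{RxPlus} = 29.375 + 0.25(26.875 + 0.25p_{RxPlus}) ⇒ 0.9375p_{RxPlus} = 1155/32, so p_{RxPlus} = 38.5.
Then p_{MedCo} = 26.875 + 0.25·38.5 = 36.5.

38.5, 36.5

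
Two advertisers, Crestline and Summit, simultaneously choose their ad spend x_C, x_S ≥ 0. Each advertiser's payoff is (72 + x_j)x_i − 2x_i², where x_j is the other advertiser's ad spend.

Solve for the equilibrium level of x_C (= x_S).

24

Crestline's payoff is (72 + x_S)x_C − 2x_C².
∂π/∂x_C = 72 + x_S − 4x_C = 0, so x_C = 18 + 0.25x_S.
Setting x_C = x_S in the reaction function: x_C = 18 + 0.25x_C, so x_C = 18 / 0.75 = 24.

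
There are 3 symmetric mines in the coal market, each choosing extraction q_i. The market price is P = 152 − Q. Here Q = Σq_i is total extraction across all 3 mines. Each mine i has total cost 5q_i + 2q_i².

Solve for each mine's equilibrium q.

18.375

A representative mine's profit is π_i = q_i(152 − Q) − 5q_i − 2q_i², with Q = q_i + Σ_{j≠i} q_j.
First-order condition: 147 − 6q_i − Σ_{j≠i} q_j = 0.
In a symmetric equilibrium every mine chooses the same q, so Σ_{j≠i} q_j = 2q. The condition becomes 147 − 8q = 0, giving q = 147/8 = 18.375.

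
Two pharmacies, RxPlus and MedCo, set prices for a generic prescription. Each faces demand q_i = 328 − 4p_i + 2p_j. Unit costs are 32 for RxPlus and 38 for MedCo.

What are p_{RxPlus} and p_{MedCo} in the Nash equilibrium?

RxPlus's profit: π = (p_{RxPlus} − 32)(328 − 4p_{RxPlus} + 2p_{MedCo}).
∂π/∂p_{RxPlus} = 456 − 8p_{RxPlus} + 2p_{MedCo} = 0 ⇒ p_{RxPlus} = 57 + 0.25p_{MedCo}.
Similarly p_{MedCo} = 60 + 0.25p_{RxPlus}.
Solving the two reaction functions simultaneously: (1 − (0.25)(0.25))p_{RxPlus} = 57 + 0.25·60, so 0.9375p_{RxPlus} = 72 and p_{RxPlus} = 76.8.
Then p_{MedCo} = 60 + 0.25·76.8 = 79.2.

76.8, 79.2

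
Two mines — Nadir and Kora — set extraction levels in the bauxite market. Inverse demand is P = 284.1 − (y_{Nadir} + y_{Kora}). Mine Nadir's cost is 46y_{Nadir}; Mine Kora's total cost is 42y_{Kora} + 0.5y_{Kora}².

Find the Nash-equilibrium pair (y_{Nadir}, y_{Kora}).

94.44, 49.22

Mine Nadir's profit: π = y_{Nadir}(284.1 − (y_{Nadir} + y_{Kora})) − 46y_{Nadir}.
∂π/∂y_{Nadir} = 238.1 − 2y_{Nadir} − y_{Kora} = 0, so y_{Nadir} = 119.05 − 0.5y_{Kora}.
For Kora: ∂π/∂y_{Kora} = 242.1 − 3y_{Kora} − y_{Nadir} = 0 ⇒ y_{Kora} = 80.7 − (1/3)y_{Nadir}.
Solving the two reaction functions simultaneously: (1 − (−0.5)(−1/3))y_{Nadir} = 119.05 − 0.5·80.7, so (5/6)y_{Nadir} = 78.7 and y_{Nadir} = 94.44.
Then y_{Kora} = 80.7 − (1/3)·94.44 = 49.22.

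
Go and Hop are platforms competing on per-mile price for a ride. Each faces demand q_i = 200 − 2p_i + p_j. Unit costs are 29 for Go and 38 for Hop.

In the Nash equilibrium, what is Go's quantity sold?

Go's profit: π = (p_{Go} − 29)(200 − 2p_{Go} + p_{Hop}).
∂π/∂p_{Go} = 258 − 4p_{Go} + p_{Hop} = 0 ⇒ p_{Go} = 64.5 + 0.25p_{Hop}.
Similarly p_{Hop} = 69 + 0.25p_{Go}.
Substituting the second reaction function into the first: p_{Go} = 64.5 + 0.25(69 + 0.25p_{Go}), which gives 0.9375p_{Go} = 81.75 ⇒ p_{Go} = 87.2.
Then p_{Hop} = 69 + 0.25·87.2 = 90.8.
q_{Go} = 200 − 2·87.2 + 90.8 = 116.4.

116.4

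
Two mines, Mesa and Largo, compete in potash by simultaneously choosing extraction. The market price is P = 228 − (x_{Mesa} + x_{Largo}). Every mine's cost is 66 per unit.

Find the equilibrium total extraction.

108

Mine Mesa's profit: π = x_{Mesa}(228 − (x_{Mesa} + x_{Largo})) − 66x_{Mesa}.
∂π/∂x_{Mesa} = 162 − 2x_{Mesa} − x_{Largo} = 0, so x_{Mesa} = 81 − 0.5x_{Largo}.
By symmetry x_{Largo} = x_{Mesa}; substituting into the reaction function, 1.5x_{Mesa} = 81 and x_{Mesa} = 54.
Total extraction: 54 + 54 = 108.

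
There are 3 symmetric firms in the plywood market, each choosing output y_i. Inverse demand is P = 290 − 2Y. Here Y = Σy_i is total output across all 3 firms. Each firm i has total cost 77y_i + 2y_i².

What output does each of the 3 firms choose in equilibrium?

17.75

A representative firm's profit is π_i = y_i(290 − 2Y) − 77y_i − 2y_i², with Y = y_i + Σ_{j≠i} y_j.
First-order condition: 213 − 8y_i − 2Σ_{j≠i} y_j = 0.
In a symmetric equilibrium every firm chooses the same y, so Σ_{j≠i} y_j = 2y. The condition becomes 213 − 12y = 0, giving y = 213/12 = 17.75.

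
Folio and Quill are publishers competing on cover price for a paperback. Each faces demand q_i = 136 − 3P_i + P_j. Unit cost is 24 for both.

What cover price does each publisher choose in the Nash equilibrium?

Folio's profit: π = (P_{Folio} − 24)(136 − 3P_{Folio} + P_{Quill}).
∂π/∂P_{Folio} = 208 − 6P_{Folio} + P_{Quill} = 0 ⇒ P_{Folio} = 104/3 + (1/6)P_{Quill}.
By symmetry P_{Quill} = P_{Folio}; substituting into the reaction function, (5/6)P_{Folio} = 104/3 and P_{Folio} = 41.6.

41.6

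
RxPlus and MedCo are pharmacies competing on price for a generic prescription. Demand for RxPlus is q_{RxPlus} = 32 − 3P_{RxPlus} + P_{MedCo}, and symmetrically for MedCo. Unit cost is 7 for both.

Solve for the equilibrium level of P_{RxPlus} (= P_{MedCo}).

RxPlus's profit: π = (P_{RxPlus} − 7)(32 − 3P_{RxPlus} + P_{MedCo}).
∂π/∂P_{RxPlus} = 53 − 6P_{RxPlus} + P_{MedCo} = 0 ⇒ P_{RxPlus} = 53/6 + (1/6)P_{MedCo}.
Setting P_{RxPlus} = P_{MedCo} in the reaction function: P_{RxPlus} = 53/6 + (1/6)P_{RxPlus}, so P_{RxPlus} = (53/6) / (5/6) = 10.6.

10.6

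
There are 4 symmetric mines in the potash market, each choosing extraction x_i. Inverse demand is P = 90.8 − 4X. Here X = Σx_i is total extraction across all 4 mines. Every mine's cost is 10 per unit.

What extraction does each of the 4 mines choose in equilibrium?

4.04

A representative mine's profit is π_i = x_i(90.8 − 4X) − 10x_i, with X = x_i + Σ_{j≠i} x_j.
First-order condition: 80.8 − 8x_i − 4Σ_{j≠i} x_j = 0.
With identical mines, set every x_j = x: then 80.8 − 8x − 12x = 0, i.e. x = 80.8/20 = 4.04.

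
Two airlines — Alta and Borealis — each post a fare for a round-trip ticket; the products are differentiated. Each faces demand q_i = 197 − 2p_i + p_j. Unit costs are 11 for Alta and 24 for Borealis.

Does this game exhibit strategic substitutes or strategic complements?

strategic complements

Alta's profit: π = (p_{Alta} − 11)(197 − 2p_{Alta} + p_{Borealis}).
∂π/∂p_{Alta} = 219 − 4p_{Alta} + p_{Borealis} = 0 ⇒ p_{Alta} = 54.75 + 0.25p_{Borealis}.
The best-response slope dp_{Alta}/dp_{Borealis} = 0.25 > 0: the reaction function is upward-sloping, so the choices are strategic complements.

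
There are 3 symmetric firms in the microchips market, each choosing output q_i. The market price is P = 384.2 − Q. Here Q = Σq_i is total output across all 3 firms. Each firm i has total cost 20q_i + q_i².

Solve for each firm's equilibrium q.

60.7

A representative firm's profit is π_i = q_i(384.2 − Q) − 20q_i − q_i², with Q = q_i + Σ_{j≠i} q_j.
First-order condition: 364.2 − 4q_i − Σ_{j≠i} q_j = 0.
With identical firms, set every q_j = q: then 364.2 − 4q − 2q = 0, i.e. q = 364.2/6 = 60.7.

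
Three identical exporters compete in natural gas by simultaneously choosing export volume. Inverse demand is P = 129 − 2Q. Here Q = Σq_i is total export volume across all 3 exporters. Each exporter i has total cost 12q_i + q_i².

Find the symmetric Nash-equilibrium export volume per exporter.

A representative exporter's profit is π_i = q_i(129 − 2Q) − 12q_i − q_i², with Q = q_i + Σ_{j≠i} q_j.
First-order condition: 117 − 6q_i − 2Σ_{j≠i} q_j = 0.
With identical exporters, set every q_j = q: then 117 − 6q − 4q = 0, i.e. q = 117/10 = 11.7.

11.7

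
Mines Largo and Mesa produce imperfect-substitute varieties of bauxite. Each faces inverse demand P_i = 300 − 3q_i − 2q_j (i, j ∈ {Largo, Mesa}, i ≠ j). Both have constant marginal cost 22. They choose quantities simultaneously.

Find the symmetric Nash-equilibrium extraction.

Mine Largo's profit: π = q_{Largo}(300 − 3q_{Largo} − 2q_{Mesa}) − 22q_{Largo}.
∂π/∂q_{Largo} = 278 − 6q_{Largo} − 2q_{Mesa} = 0 ⇒ q_{Largo} = 139/3 − (1/3)q_{Mesa}.
Setting q_{Largo} = q_{Mesa} in the reaction function: q_{Largo} = 139/3 − (1/3)q_{Largo}, so q_{Largo} = (139/3) / (4/3) = 34.75.

34.75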